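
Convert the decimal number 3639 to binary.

Using repeated division by 2:
3639 ÷ 2 = 1819 remainder 1
1819 ÷ 2 = 909 remainder 1
909 ÷ 2 = 454 remainder 1
454 ÷ 2 = 227 remainder 0
227 ÷ 2 = 113 remainder 1
113 ÷ 2 = 56 remainder 1
56 ÷ 2 = 28 remainder 0
28 ÷ 2 = 14 remainder 0
14 ÷ 2 = 7 remainder 0
7 ÷ 2 = 3 remainder 1
3 ÷ 2 = 1 remainder 1
1 ÷ 2 = 0 remainder 1
Reading remainders bottom to top: 111000110111



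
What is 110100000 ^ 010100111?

XOR: 1 when bits differ
  110100000
^ 010100111
-----------
  100000111
Decimal: 416 ^ 167 = 263



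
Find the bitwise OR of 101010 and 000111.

OR: 1 when either bit is 1
  101010
| 000111
--------
  101111
Decimal: 42 | 7 = 47



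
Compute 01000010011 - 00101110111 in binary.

Method 1 - Direct subtraction (column by column from the right: bit − bit − borrow-in; if negative, add 2 and borrow 1 from the next column):
borrow: 01111111000
        01000010011
-       00101110111
-------------------
        00010011100

Method 2 - Add two's complement:
Two's complement of 00101110111: invert → 11010001000, add 1 → 11010001001
  01000010011
+ 11010001001
-------------
 100010011100  (end carry out of the top bit = 1)
Discarding the end carry: 00010011100
Decimal check:
  01000010011 = 512 + 16 + 2 + 1 = 531
  00101110111 = 256 + 64 + 32 + 16 + 4 + 2 + 1 = 375
  531 - 375 = 156, and 00010011100 = 128 + 16 + 8 + 4 = 156 ✓



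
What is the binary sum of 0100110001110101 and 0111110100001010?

Add column by column from the right: bit + bit + carry-in; write the sum mod 2, carry 1 when the sum is 2 or 3.
carry:  1111100000000000
        0100110001110101
+       0111110100001010
------------------------
       01100100101111111
(the carry out of the leftmost column, 0, becomes the leading bit)
Decimal check:
  0100110001110101 = 16384 + 2048 + 1024 + 64 + 32 + 16 + 4 + 1 = 19573
  0111110100001010 = 16384 + 8192 + 4096 + 2048 + 1024 + 256 + 8 + 2 = 32010
  19573 + 32010 = 51583, and 01100100101111111 = 32768 + 16384 + 2048 + 256 + 64 + 32 + 16 + 8 + 4 + 2 + 1 = 51583 ✓



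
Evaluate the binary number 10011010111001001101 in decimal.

Sum of powers of 2 for each 1-bit:
2^0 + 2^2 + 2^3 + 2^6 + 2^9 + 2^10 + 2^11 + 2^13 + 2^15 + 2^16 + 2^19
= 1 + 4 + 8 + 64 + 512 + 1024 + 2048 + 8192 + 32768 + 65536 + 524288
= 634445



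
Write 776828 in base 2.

Using repeated division by 2:
776828 ÷ 2 = 388414 remainder 0
388414 ÷ 2 = 194207 remainder 0
194207 ÷ 2 = 97103 remainder 1
97103 ÷ 2 = 48551 remainder 1
48551 ÷ 2 = 24275 remainder 1
24275 ÷ 2 = 12137 remainder 1
12137 ÷ 2 = 6068 remainder 1
6068 ÷ 2 = 3034 remainder 0
3034 ÷ 2 = 1517 remainder 0
1517 ÷ 2 = 758 remainder 1
758 ÷ 2 = 379 remainder 0
379 ÷ 2 = 189 remainder 1
189 ÷ 2 = 94 remainder 1
94 ÷ 2 = 47 remainder 0
47 ÷ 2 = 23 remainder 1
23 ÷ 2 = 11 remainder 1
11 ÷ 2 = 5 remainder 1
5 ÷ 2 = 2 remainder 1
2 ÷ 2 = 1 remainder 0
1 ÷ 2 = 0 remainder 1
Reading remainders bottom to top: 10111101101001111100



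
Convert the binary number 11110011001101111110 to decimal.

Sum of powers of 2 for each 1-bit:
2^1 + 2^2 + 2^3 + 2^4 + 2^5 + 2^6 + 2^8 + 2^9 + 2^12 + 2^13 + 2^16 + 2^17 + 2^18 + 2^19
= 2 + 4 + 8 + 16 + 32 + 64 + 256 + 512 + 4096 + 8192 + 65536 + 131072 + 262144 + 524288
= 996222



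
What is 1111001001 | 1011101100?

OR: 1 when either bit is 1
  1111001001
| 1011101100
------------
  1111101101
Decimal: 969 | 748 = 1005



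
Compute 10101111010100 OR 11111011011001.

OR: 1 when either bit is 1
  10101111010100
| 11111011011001
----------------
  11111111011101
Decimal: 11220 | 16089 = 16349



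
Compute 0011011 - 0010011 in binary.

Method 1 - Direct subtraction (column by column from the right: bit − bit − borrow-in; if negative, add 2 and borrow 1 from the next column):
borrow: 0000000
        0011011
-       0010011
---------------
        0001000

Method 2 - Add two's complement:
Two's complement of 0010011: invert → 1101100, add 1 → 1101101
  0011011
+ 1101101
---------
 10001000  (end carry out of the top bit = 1)
Discarding the end carry: 0001000
Decimal check:
  0011011 = 16 + 8 + 2 + 1 = 27
  0010011 = 16 + 2 + 1 = 19
  27 - 19 = 8, and 0001000 = 8 ✓



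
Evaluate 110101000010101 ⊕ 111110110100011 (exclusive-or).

XOR: 1 when bits differ
  110101000010101
^ 111110110100011
-----------------
  001011110110110
Decimal: 27157 ^ 32163 = 6070



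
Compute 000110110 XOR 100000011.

XOR: 1 when bits differ
  000110110
^ 100000011
-----------
  100110101
Decimal: 54 ^ 259 = 309



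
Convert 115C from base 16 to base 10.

Expand by place value (powers of 16):
Digit values: C = 12
115C = 1 × 16^3 + 1 × 16^2 + 5 × 16^1 + 12 × 16^0
= 1 × 4096 + 1 × 256 + 5 × 16 + 12 × 1
= 4096 + 256 + 80 + 12
= 4444



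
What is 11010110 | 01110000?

OR: 1 when either bit is 1
  11010110
| 01110000
----------
  11110110
Decimal: 214 | 112 = 246



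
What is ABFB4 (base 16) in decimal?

Expand by place value (powers of 16):
Digit values: A = 10, B = 11, F = 15
ABFB4 = 10 × 16^4 + 11 × 16^3 + 15 × 16^2 + 11 × 16^1 + 4 × 16^0
= 10 × 65536 + 11 × 4096 + 15 × 256 + 11 × 16 + 4 × 1
= 655360 + 45056 + 3840 + 176 + 4
= 704436



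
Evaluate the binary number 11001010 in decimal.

Sum of powers of 2 for each 1-bit:
2^1 + 2^3 + 2^6 + 2^7
= 2 + 8 + 64 + 128
= 202



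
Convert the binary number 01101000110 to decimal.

Sum of powers of 2 for each 1-bit:
2^1 + 2^2 + 2^6 + 2^8 + 2^9
= 2 + 4 + 64 + 256 + 512
= 838



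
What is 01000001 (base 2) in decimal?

Sum of powers of 2 for each 1-bit:
2^0 + 2^6
= 1 + 64
= 65



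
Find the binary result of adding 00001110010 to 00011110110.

Add column by column from the right: bit + bit + carry-in; write the sum mod 2, carry 1 when the sum is 2 or 3.
carry:  00111101100
        00001110010
+       00011110110
-------------------
       000101101000
(the carry out of the leftmost column, 0, becomes the leading bit)
Decimal check:
  00001110010 = 64 + 32 + 16 + 2 = 114
  00011110110 = 128 + 64 + 32 + 16 + 4 + 2 = 246
  114 + 246 = 360, and 000101101000 = 256 + 64 + 32 + 8 = 360 ✓



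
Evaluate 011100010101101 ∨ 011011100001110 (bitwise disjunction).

OR: 1 when either bit is 1
  011100010101101
| 011011100001110
-----------------
  011111110101111
Decimal: 14509 | 14094 = 16303



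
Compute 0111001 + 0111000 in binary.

Add column by column from the right: bit + bit + carry-in; write the sum mod 2, carry 1 when the sum is 2 or 3.
carry:  1110000
        0111001
+       0111000
---------------
       01110001
(the carry out of the leftmost column, 0, becomes the leading bit)
Decimal check:
  0111001 = 32 + 16 + 8 + 1 = 57
  0111000 = 32 + 16 + 8 = 56
  57 + 56 = 113, and 01110001 = 64 + 32 + 16 + 1 = 113 ✓



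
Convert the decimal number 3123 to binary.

Using repeated division by 2:
3123 ÷ 2 = 1561 remainder 1
1561 ÷ 2 = 780 remainder 1
780 ÷ 2 = 390 remainder 0
390 ÷ 2 = 195 remainder 0
195 ÷ 2 = 97 remainder 1
97 ÷ 2 = 48 remainder 1
48 ÷ 2 = 24 remainder 0
24 ÷ 2 = 12 remainder 0
12 ÷ 2 = 6 remainder 0
6 ÷ 2 = 3 remainder 0
3 ÷ 2 = 1 remainder 1
1 ÷ 2 = 0 remainder 1
Reading remainders bottom to top: 110000110011



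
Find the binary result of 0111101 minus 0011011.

Method 1 - Direct subtraction (column by column from the right: bit − bit − borrow-in; if negative, add 2 and borrow 1 from the next column):
borrow: 0000100
        0111101
-       0011011
---------------
        0100010

Method 2 - Add two's complement:
Two's complement of 0011011: invert → 1100100, add 1 → 1100101
  0111101
+ 1100101
---------
 10100010  (end carry out of the top bit = 1)
Discarding the end carry: 0100010
Decimal check:
  0111101 = 32 + 16 + 8 + 4 + 1 = 61
  0011011 = 16 + 8 + 2 + 1 = 27
  61 - 27 = 34, and 0100010 = 32 + 2 = 34 ✓



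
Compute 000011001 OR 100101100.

OR: 1 when either bit is 1
  000011001
| 100101100
-----------
  100111101
Decimal: 25 | 300 = 317



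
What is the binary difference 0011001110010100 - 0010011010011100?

Method 1 - Direct subtraction (column by column from the right: bit − bit − borrow-in; if negative, add 2 and borrow 1 from the next column):
borrow: 0001100111110000
        0011001110010100
-       0010011010011100
------------------------
        0000110011111000

Method 2 - Add two's complement:
Two's complement of 0010011010011100: invert → 1101100101100011, add 1 → 1101100101100100
  0011001110010100
+ 1101100101100100
------------------
 10000110011111000  (end carry out of the top bit = 1)
Discarding the end carry: 0000110011111000
Decimal check:
  0011001110010100 = 8192 + 4096 + 512 + 256 + 128 + 16 + 4 = 13204
  0010011010011100 = 8192 + 1024 + 512 + 128 + 16 + 8 + 4 = 9884
  13204 - 9884 = 3320, and 0000110011111000 = 2048 + 1024 + 128 + 64 + 32 + 16 + 8 = 3320 ✓



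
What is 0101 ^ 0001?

XOR: 1 when bits differ
  0101
^ 0001
------
  0100
Decimal: 5 ^ 1 = 4



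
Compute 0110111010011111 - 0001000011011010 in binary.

Method 1 - Direct subtraction (column by column from the right: bit − bit − borrow-in; if negative, add 2 and borrow 1 from the next column):
borrow: 0010001110000000
        0110111010011111
-       0001000011011010
------------------------
        0101110111000101

Method 2 - Add two's complement:
Two's complement of 0001000011011010: invert → 1110111100100101, add 1 → 1110111100100110
  0110111010011111
+ 1110111100100110
------------------
 10101110111000101  (end carry out of the top bit = 1)
Discarding the end carry: 0101110111000101
Decimal check:
  0110111010011111 = 16384 + 8192 + 2048 + 1024 + 512 + 128 + 16 + 8 + 4 + 2 + 1 = 28319
  0001000011011010 = 4096 + 128 + 64 + 16 + 8 + 2 = 4314
  28319 - 4314 = 24005, and 0101110111000101 = 16384 + 4096 + 2048 + 1024 + 256 + 128 + 64 + 4 + 1 = 24005 ✓



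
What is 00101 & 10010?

AND: 1 only when both bits are 1
  00101
& 10010
-------
  00000
Decimal: 5 & 18 = 0



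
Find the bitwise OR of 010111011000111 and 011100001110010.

OR: 1 when either bit is 1
  010111011000111
| 011100001110010
-----------------
  011111011110111
Decimal: 11975 | 14450 = 16119



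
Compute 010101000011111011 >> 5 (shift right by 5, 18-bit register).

Original: 010101000011111011 (decimal 86267)
Shift right by 5 positions
Drop the 5 low bits; fill with zeros on the left
Result: 000000101010000111 (decimal 2695)
Equivalent: 86267 >> 5 = 86267 ÷ 2^5 = 2695



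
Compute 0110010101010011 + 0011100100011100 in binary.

Add column by column from the right: bit + bit + carry-in; write the sum mod 2, carry 1 when the sum is 2 or 3.
carry:  1100001000100000
        0110010101010011
+       0011100100011100
------------------------
       01001111001101111
(the carry out of the leftmost column, 0, becomes the leading bit)
Decimal check:
  0110010101010011 = 16384 + 8192 + 1024 + 256 + 64 + 16 + 2 + 1 = 25939
  0011100100011100 = 8192 + 4096 + 2048 + 256 + 16 + 8 + 4 = 14620
  25939 + 14620 = 40559, and 01001111001101111 = 32768 + 4096 + 2048 + 1024 + 512 + 64 + 32 + 8 + 4 + 2 + 1 = 40559 ✓



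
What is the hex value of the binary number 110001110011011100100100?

Group into 4-bit nibbles from right:
  1100 = C
  0111 = 7
  0011 = 3
  0111 = 7
  0010 = 2
  0100 = 4
Result: C73724



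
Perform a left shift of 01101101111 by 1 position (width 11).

Original: 01101101111 (decimal 879)
Shift left by 1 position
Append 1 zero on the right
Result: 11011011110 (decimal 1758)
Equivalent: 879 << 1 = 879 × 2^1 = 1758



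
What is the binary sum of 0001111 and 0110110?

Add column by column from the right: bit + bit + carry-in; write the sum mod 2, carry 1 when the sum is 2 or 3.
carry:  1111100
        0001111
+       0110110
---------------
       01000101
(the carry out of the leftmost column, 0, becomes the leading bit)
Decimal check:
  0001111 = 8 + 4 + 2 + 1 = 15
  0110110 = 32 + 16 + 4 + 2 = 54
  15 + 54 = 69, and 01000101 = 64 + 4 + 1 = 69 ✓



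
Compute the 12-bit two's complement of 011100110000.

Original: 011100110000
Step 1 - Invert all bits: 100011001111
Step 2 - Add 1: 100011010000
Verification: 011100110000 + 100011010000 = 1000000000000; discarding the end carry (carry out of the top bit) leaves the 12-bit value 000000000000, as required for x + (-x)



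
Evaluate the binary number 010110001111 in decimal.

Sum of powers of 2 for each 1-bit:
2^0 + 2^1 + 2^2 + 2^3 + 2^7 + 2^8 + 2^10
= 1 + 2 + 4 + 8 + 128 + 256 + 1024
= 1423



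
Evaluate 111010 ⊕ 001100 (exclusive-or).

XOR: 1 when bits differ
  111010
^ 001100
--------
  110110
Decimal: 58 ^ 12 = 54



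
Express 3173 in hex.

Using repeated division by 16 (digits 10–15 are A–F):
3173 ÷ 16 = 198 remainder 5
198 ÷ 16 = 12 remainder 6
12 ÷ 16 = 0 remainder 12 (C)
Reading remainders bottom to top: C65



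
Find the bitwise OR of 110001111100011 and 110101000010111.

OR: 1 when either bit is 1
  110001111100011
| 110101000010111
-----------------
  110101111110111
Decimal: 25571 | 27159 = 27639



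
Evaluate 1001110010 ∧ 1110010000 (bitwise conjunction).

AND: 1 only when both bits are 1
  1001110010
& 1110010000
------------
  1000010000
Decimal: 626 & 912 = 528



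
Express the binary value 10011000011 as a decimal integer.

Sum of powers of 2 for each 1-bit:
2^0 + 2^1 + 2^6 + 2^7 + 2^10
= 1 + 2 + 64 + 128 + 1024
= 1219



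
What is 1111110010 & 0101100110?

AND: 1 only when both bits are 1
  1111110010
& 0101100110
------------
  0101100010
Decimal: 1010 & 358 = 354



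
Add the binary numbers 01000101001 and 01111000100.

Add column by column from the right: bit + bit + carry-in; write the sum mod 2, carry 1 when the sum is 2 or 3.
carry:  10000000000
        01000101001
+       01111000100
-------------------
       010111101101
(the carry out of the leftmost column, 0, becomes the leading bit)
Decimal check:
  01000101001 = 512 + 32 + 8 + 1 = 553
  01111000100 = 512 + 256 + 128 + 64 + 4 = 964
  553 + 964 = 1517, and 010111101101 = 1024 + 256 + 128 + 64 + 32 + 8 + 4 + 1 = 1517 ✓



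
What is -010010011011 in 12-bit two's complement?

Original: 010010011011
Step 1 - Invert all bits: 101101100100
Step 2 - Add 1: 101101100101
Verification: 010010011011 + 101101100101 = 1000000000000; discarding the end carry (carry out of the top bit) leaves the 12-bit value 000000000000, as required for x + (-x)



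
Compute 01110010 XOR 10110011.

XOR: 1 when bits differ
  01110010
^ 10110011
----------
  11000001
Decimal: 114 ^ 179 = 193



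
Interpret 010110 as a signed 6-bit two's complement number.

Binary: 010110
Sign bit: 0 (non-negative)
Read directly as an unsigned value:
010110 = 16 + 4 + 2 = 22
Value: 22



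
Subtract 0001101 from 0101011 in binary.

Method 1 - Direct subtraction (column by column from the right: bit − bit − borrow-in; if negative, add 2 and borrow 1 from the next column):
borrow: 0111000
        0101011
-       0001101
---------------
        0011110

Method 2 - Add two's complement:
Two's complement of 0001101: invert → 1110010, add 1 → 1110011
  0101011
+ 1110011
---------
 10011110  (end carry out of the top bit = 1)
Discarding the end carry: 0011110
Decimal check:
  0101011 = 32 + 8 + 2 + 1 = 43
  0001101 = 8 + 4 + 1 = 13
  43 - 13 = 30, and 0011110 = 16 + 8 + 4 + 2 = 30 ✓



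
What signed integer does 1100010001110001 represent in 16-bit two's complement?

Binary: 1100010001110001
Sign bit: 1 (negative)
Invert: 0011101110001110
Add 1:  0011101110001111
Magnitude: 0011101110001111 = 8192 + 4096 + 2048 + 512 + 256 + 128 + 8 + 4 + 2 + 1 = 15247
Value: -15247



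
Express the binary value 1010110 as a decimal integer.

Sum of powers of 2 for each 1-bit:
2^1 + 2^2 + 2^4 + 2^6
= 2 + 4 + 16 + 64
= 86



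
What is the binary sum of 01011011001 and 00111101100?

Add column by column from the right: bit + bit + carry-in; write the sum mod 2, carry 1 when the sum is 2 or 3.
carry:  11111110000
        01011011001
+       00111101100
-------------------
       010011000101
(the carry out of the leftmost column, 0, becomes the leading bit)
Decimal check:
  01011011001 = 512 + 128 + 64 + 16 + 8 + 1 = 729
  00111101100 = 256 + 128 + 64 + 32 + 8 + 4 = 492
  729 + 492 = 1221, and 010011000101 = 1024 + 128 + 64 + 4 + 1 = 1221 ✓



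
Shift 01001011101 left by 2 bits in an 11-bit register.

Original: 01001011101 (decimal 605)
Shift left by 2 positions
Append 2 zeros on the right and drop the 2 high bits that overflow the 11-bit width
Result: 00101110100 (decimal 372)
Equivalent: 605 << 2 = 605 × 2^2 = 2420, truncated to 11 bits = 372



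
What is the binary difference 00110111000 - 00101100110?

Method 1 - Direct subtraction (column by column from the right: bit − bit − borrow-in; if negative, add 2 and borrow 1 from the next column):
borrow: 00010001100
        00110111000
-       00101100110
-------------------
        00001010010

Method 2 - Add two's complement:
Two's complement of 00101100110: invert → 11010011001, add 1 → 11010011010
  00110111000
+ 11010011010
-------------
 100001010010  (end carry out of the top bit = 1)
Discarding the end carry: 00001010010
Decimal check:
  00110111000 = 256 + 128 + 32 + 16 + 8 = 440
  00101100110 = 256 + 64 + 32 + 4 + 2 = 358
  440 - 358 = 82, and 00001010010 = 64 + 16 + 2 = 82 ✓



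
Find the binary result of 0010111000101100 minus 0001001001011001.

Method 1 - Direct subtraction (column by column from the right: bit − bit − borrow-in; if negative, add 2 and borrow 1 from the next column):
borrow: 0010011110100110
        0010111000101100
-       0001001001011001
------------------------
        0001101111010011

Method 2 - Add two's complement:
Two's complement of 0001001001011001: invert → 1110110110100110, add 1 → 1110110110100111
  0010111000101100
+ 1110110110100111
------------------
 10001101111010011  (end carry out of the top bit = 1)
Discarding the end carry: 0001101111010011
Decimal check:
  0010111000101100 = 8192 + 2048 + 1024 + 512 + 32 + 8 + 4 = 11820
  0001001001011001 = 4096 + 512 + 64 + 16 + 8 + 1 = 4697
  11820 - 4697 = 7123, and 0001101111010011 = 4096 + 2048 + 512 + 256 + 128 + 64 + 16 + 2 + 1 = 7123 ✓



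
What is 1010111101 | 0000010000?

OR: 1 when either bit is 1
  1010111101
| 0000010000
------------
  1010111101
Decimal: 701 | 16 = 701



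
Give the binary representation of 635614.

Using repeated division by 2:
635614 ÷ 2 = 317807 remainder 0
317807 ÷ 2 = 158903 remainder 1
158903 ÷ 2 = 79451 remainder 1
79451 ÷ 2 = 39725 remainder 1
39725 ÷ 2 = 19862 remainder 1
19862 ÷ 2 = 9931 remainder 0
9931 ÷ 2 = 4965 remainder 1
4965 ÷ 2 = 2482 remainder 1
2482 ÷ 2 = 1241 remainder 0
1241 ÷ 2 = 620 remainder 1
620 ÷ 2 = 310 remainder 0
310 ÷ 2 = 155 remainder 0
155 ÷ 2 = 77 remainder 1
77 ÷ 2 = 38 remainder 1
38 ÷ 2 = 19 remainder 0
19 ÷ 2 = 9 remainder 1
9 ÷ 2 = 4 remainder 1
4 ÷ 2 = 2 remainder 0
2 ÷ 2 = 1 remainder 0
1 ÷ 2 = 0 remainder 1
Reading remainders bottom to top: 10011011001011011110



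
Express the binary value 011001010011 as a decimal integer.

Sum of powers of 2 for each 1-bit:
2^0 + 2^1 + 2^4 + 2^6 + 2^9 + 2^10
= 1 + 2 + 16 + 64 + 512 + 1024
= 1619



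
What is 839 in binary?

Using repeated division by 2:
839 ÷ 2 = 419 remainder 1
419 ÷ 2 = 209 remainder 1
209 ÷ 2 = 104 remainder 1
104 ÷ 2 = 52 remainder 0
52 ÷ 2 = 26 remainder 0
26 ÷ 2 = 13 remainder 0
13 ÷ 2 = 6 remainder 1
6 ÷ 2 = 3 remainder 0
3 ÷ 2 = 1 remainder 1
1 ÷ 2 = 0 remainder 1
Reading remainders bottom to top: 1101000111



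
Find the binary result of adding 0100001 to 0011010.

Add column by column from the right: bit + bit + carry-in; write the sum mod 2, carry 1 when the sum is 2 or 3.
carry:  0000000
        0100001
+       0011010
---------------
       00111011
(the carry out of the leftmost column, 0, becomes the leading bit)
Decimal check:
  0100001 = 32 + 1 = 33
  0011010 = 16 + 8 + 2 = 26
  33 + 26 = 59, and 00111011 = 32 + 16 + 8 + 2 + 1 = 59 ✓



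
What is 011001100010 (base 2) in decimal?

Sum of powers of 2 for each 1-bit:
2^1 + 2^5 + 2^6 + 2^9 + 2^10
= 2 + 32 + 64 + 512 + 1024
= 1634



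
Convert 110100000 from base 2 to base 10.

Sum of powers of 2 for each 1-bit:
2^5 + 2^7 + 2^8
= 32 + 128 + 256
= 416



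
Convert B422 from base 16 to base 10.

Expand by place value (powers of 16):
Digit values: B = 11
B422 = 11 × 16^3 + 4 × 16^2 + 2 × 16^1 + 2 × 16^0
= 11 × 4096 + 4 × 256 + 2 × 16 + 2 × 1
= 45056 + 1024 + 32 + 2
= 46114



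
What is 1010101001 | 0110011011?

OR: 1 when either bit is 1
  1010101001
| 0110011011
------------
  1110111011
Decimal: 681 | 411 = 955



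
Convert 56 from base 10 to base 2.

Using repeated division by 2:
56 ÷ 2 = 28 remainder 0
28 ÷ 2 = 14 remainder 0
14 ÷ 2 = 7 remainder 0
7 ÷ 2 = 3 remainder 1
3 ÷ 2 = 1 remainder 1
1 ÷ 2 = 0 remainder 1
Reading remainders bottom to top: 111000



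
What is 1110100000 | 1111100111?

OR: 1 when either bit is 1
  1110100000
| 1111100111
------------
  1111100111
Decimal: 928 | 999 = 999



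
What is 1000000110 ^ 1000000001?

XOR: 1 when bits differ
  1000000110
^ 1000000001
------------
  0000000111
Decimal: 518 ^ 513 = 7



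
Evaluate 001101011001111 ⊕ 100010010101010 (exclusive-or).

XOR: 1 when bits differ
  001101011001111
^ 100010010101010
-----------------
  101111001100101
Decimal: 6863 ^ 17578 = 24165



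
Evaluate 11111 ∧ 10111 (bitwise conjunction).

AND: 1 only when both bits are 1
  11111
& 10111
-------
  10111
Decimal: 31 & 23 = 23



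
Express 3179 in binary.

Using repeated division by 2:
3179 ÷ 2 = 1589 remainder 1
1589 ÷ 2 = 794 remainder 1
794 ÷ 2 = 397 remainder 0
397 ÷ 2 = 198 remainder 1
198 ÷ 2 = 99 remainder 0
99 ÷ 2 = 49 remainder 1
49 ÷ 2 = 24 remainder 1
24 ÷ 2 = 12 remainder 0
12 ÷ 2 = 6 remainder 0
6 ÷ 2 = 3 remainder 0
3 ÷ 2 = 1 remainder 1
1 ÷ 2 = 0 remainder 1
Reading remainders bottom to top: 110001101011



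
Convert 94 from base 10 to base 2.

Using repeated division by 2:
94 ÷ 2 = 47 remainder 0
47 ÷ 2 = 23 remainder 1
23 ÷ 2 = 11 remainder 1
11 ÷ 2 = 5 remainder 1
5 ÷ 2 = 2 remainder 1
2 ÷ 2 = 1 remainder 0
1 ÷ 2 = 0 remainder 1
Reading remainders bottom to top: 1011110



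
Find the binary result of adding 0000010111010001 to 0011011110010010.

Add column by column from the right: bit + bit + carry-in; write the sum mod 2, carry 1 when the sum is 2 or 3.
carry:  0000111100100000
        0000010111010001
+       0011011110010010
------------------------
       00011110101100011
(the carry out of the leftmost column, 0, becomes the leading bit)
Decimal check:
  0000010111010001 = 1024 + 256 + 128 + 64 + 16 + 1 = 1489
  0011011110010010 = 8192 + 4096 + 1024 + 512 + 256 + 128 + 16 + 2 = 14226
  1489 + 14226 = 15715, and 00011110101100011 = 8192 + 4096 + 2048 + 1024 + 256 + 64 + 32 + 2 + 1 = 15715 ✓



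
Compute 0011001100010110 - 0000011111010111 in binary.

Method 1 - Direct subtraction (column by column from the right: bit − bit − borrow-in; if negative, add 2 and borrow 1 from the next column):
borrow: 0001111111111110
        0011001100010110
-       0000011111010111
------------------------
        0010101100111111

Method 2 - Add two's complement:
Two's complement of 0000011111010111: invert → 1111100000101000, add 1 → 1111100000101001
  0011001100010110
+ 1111100000101001
------------------
 10010101100111111  (end carry out of the top bit = 1)
Discarding the end carry: 0010101100111111
Decimal check:
  0011001100010110 = 8192 + 4096 + 512 + 256 + 16 + 4 + 2 = 13078
  0000011111010111 = 1024 + 512 + 256 + 128 + 64 + 16 + 4 + 2 + 1 = 2007
  13078 - 2007 = 11071, and 0010101100111111 = 8192 + 2048 + 512 + 256 + 32 + 16 + 8 + 4 + 2 + 1 = 11071 ✓



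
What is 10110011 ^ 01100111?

XOR: 1 when bits differ
  10110011
^ 01100111
----------
  11010100
Decimal: 179 ^ 103 = 212



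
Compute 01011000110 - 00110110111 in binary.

Method 1 - Direct subtraction (column by column from the right: bit − bit − borrow-in; if negative, add 2 and borrow 1 from the next column):
borrow: 01001111110
        01011000110
-       00110110111
-------------------
        00100001111

Method 2 - Add two's complement:
Two's complement of 00110110111: invert → 11001001000, add 1 → 11001001001
  01011000110
+ 11001001001
-------------
 100100001111  (end carry out of the top bit = 1)
Discarding the end carry: 00100001111
Decimal check:
  01011000110 = 512 + 128 + 64 + 4 + 2 = 710
  00110110111 = 256 + 128 + 32 + 16 + 4 + 2 + 1 = 439
  710 - 439 = 271, and 00100001111 = 256 + 8 + 4 + 2 + 1 = 271 ✓



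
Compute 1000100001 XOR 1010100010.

XOR: 1 when bits differ
  1000100001
^ 1010100010
------------
  0010000011
Decimal: 545 ^ 674 = 131



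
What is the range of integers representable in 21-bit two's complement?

For 21-bit two's complement:
Minimum: -2^20 = -1048576
Maximum: 2^20 - 1 = 1048575



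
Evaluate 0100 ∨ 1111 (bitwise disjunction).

OR: 1 when either bit is 1
  0100
| 1111
------
  1111
Decimal: 4 | 15 = 15



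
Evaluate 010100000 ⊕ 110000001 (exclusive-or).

XOR: 1 when bits differ
  010100000
^ 110000001
-----------
  100100001
Decimal: 160 ^ 385 = 289



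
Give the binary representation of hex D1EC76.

Convert each hex digit to 4 bits:
  D = 1101
  1 = 0001
  E = 1110
  C = 1100
  7 = 0111
  6 = 0110
Concatenate: 110100011110110001110110



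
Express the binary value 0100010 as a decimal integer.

Sum of powers of 2 for each 1-bit:
2^1 + 2^5
= 2 + 32
= 34



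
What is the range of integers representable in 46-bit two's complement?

For 46-bit two's complement:
Minimum: -2^45 = -35184372088832
Maximum: 2^45 - 1 = 35184372088831



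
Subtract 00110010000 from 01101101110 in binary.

Method 1 - Direct subtraction (column by column from the right: bit − bit − borrow-in; if negative, add 2 and borrow 1 from the next column):
borrow: 01100100000
        01101101110
-       00110010000
-------------------
        00111011110

Method 2 - Add two's complement:
Two's complement of 00110010000: invert → 11001101111, add 1 → 11001110000
  01101101110
+ 11001110000
-------------
 100111011110  (end carry out of the top bit = 1)
Discarding the end carry: 00111011110
Decimal check:
  01101101110 = 512 + 256 + 64 + 32 + 8 + 4 + 2 = 878
  00110010000 = 256 + 128 + 16 = 400
  878 - 400 = 478, and 00111011110 = 256 + 128 + 64 + 16 + 8 + 4 + 2 = 478 ✓



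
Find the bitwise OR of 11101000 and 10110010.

OR: 1 when either bit is 1
  11101000
| 10110010
----------
  11111010
Decimal: 232 | 178 = 250



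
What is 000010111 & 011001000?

AND: 1 only when both bits are 1
  000010111
& 011001000
-----------
  000000000
Decimal: 23 & 200 = 0



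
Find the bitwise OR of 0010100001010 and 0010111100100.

OR: 1 when either bit is 1
  0010100001010
| 0010111100100
---------------
  0010111101110
Decimal: 1290 | 1508 = 1518



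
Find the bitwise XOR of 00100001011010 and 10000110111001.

XOR: 1 when bits differ
  00100001011010
^ 10000110111001
----------------
  10100111100011
Decimal: 2138 ^ 8633 = 10723



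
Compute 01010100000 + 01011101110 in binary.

Add column by column from the right: bit + bit + carry-in; write the sum mod 2, carry 1 when the sum is 2 or 3.
carry:  10111000000
        01010100000
+       01011101110
-------------------
       010110001110
(the carry out of the leftmost column, 0, becomes the leading bit)
Decimal check:
  01010100000 = 512 + 128 + 32 = 672
  01011101110 = 512 + 128 + 64 + 32 + 8 + 4 + 2 = 750
  672 + 750 = 1422, and 010110001110 = 1024 + 256 + 128 + 8 + 4 + 2 = 1422 ✓



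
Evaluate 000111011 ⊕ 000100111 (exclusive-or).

XOR: 1 when bits differ
  000111011
^ 000100111
-----------
  000011100
Decimal: 59 ^ 39 = 28



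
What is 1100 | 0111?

OR: 1 when either bit is 1
  1100
| 0111
------
  1111
Decimal: 12 | 7 = 15



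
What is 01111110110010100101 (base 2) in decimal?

Sum of powers of 2 for each 1-bit:
2^0 + 2^2 + 2^5 + 2^7 + 2^10 + 2^11 + 2^13 + 2^14 + 2^15 + 2^16 + 2^17 + 2^18
= 1 + 4 + 32 + 128 + 1024 + 2048 + 8192 + 16384 + 32768 + 65536 + 131072 + 262144
= 519333



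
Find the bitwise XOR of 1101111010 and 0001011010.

XOR: 1 when bits differ
  1101111010
^ 0001011010
------------
  1100100000
Decimal: 890 ^ 90 = 800



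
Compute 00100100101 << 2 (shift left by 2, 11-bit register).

Original: 00100100101 (decimal 293)
Shift left by 2 positions
Append 2 zeros on the right
Result: 10010010100 (decimal 1172)
Equivalent: 293 << 2 = 293 × 2^2 = 1172



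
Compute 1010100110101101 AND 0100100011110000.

AND: 1 only when both bits are 1
  1010100110101101
& 0100100011110000
------------------
  0000100010100000
Decimal: 43437 & 18672 = 2208



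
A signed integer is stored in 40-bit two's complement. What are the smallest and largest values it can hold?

For 40-bit two's complement:
Minimum: -2^39 = -549755813888
Maximum: 2^39 - 1 = 549755813887



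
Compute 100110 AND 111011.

AND: 1 only when both bits are 1
  100110
& 111011
--------
  100010
Decimal: 38 & 59 = 34



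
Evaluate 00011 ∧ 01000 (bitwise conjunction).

AND: 1 only when both bits are 1
  00011
& 01000
-------
  00000
Decimal: 3 & 8 = 0



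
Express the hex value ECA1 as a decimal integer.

Expand by place value (powers of 16):
Digit values: E = 14, C = 12, A = 10
ECA1 = 14 × 16^3 + 12 × 16^2 + 10 × 16^1 + 1 × 16^0
= 14 × 4096 + 12 × 256 + 10 × 16 + 1 × 1
= 57344 + 3072 + 160 + 1
= 60577



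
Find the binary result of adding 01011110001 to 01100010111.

Add column by column from the right: bit + bit + carry-in; write the sum mod 2, carry 1 when the sum is 2 or 3.
carry:  11111101110
        01011110001
+       01100010111
-------------------
       011000001000
(the carry out of the leftmost column, 0, becomes the leading bit)
Decimal check:
  01011110001 = 512 + 128 + 64 + 32 + 16 + 1 = 753
  01100010111 = 512 + 256 + 16 + 4 + 2 + 1 = 791
  753 + 791 = 1544, and 011000001000 = 1024 + 512 + 8 = 1544 ✓



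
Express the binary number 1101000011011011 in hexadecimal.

Group into 4-bit nibbles from right:
  1101 = D
  0000 = 0
  1101 = D
  1011 = B
Result: D0DB



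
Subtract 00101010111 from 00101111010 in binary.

Method 1 - Direct subtraction (column by column from the right: bit − bit − borrow-in; if negative, add 2 and borrow 1 from the next column):
borrow: 00000001110
        00101111010
-       00101010111
-------------------
        00000100011

Method 2 - Add two's complement:
Two's complement of 00101010111: invert → 11010101000, add 1 → 11010101001
  00101111010
+ 11010101001
-------------
 100000100011  (end carry out of the top bit = 1)
Discarding the end carry: 00000100011
Decimal check:
  00101111010 = 256 + 64 + 32 + 16 + 8 + 2 = 378
  00101010111 = 256 + 64 + 16 + 4 + 2 + 1 = 343
  378 - 343 = 35, and 00000100011 = 32 + 2 + 1 = 35 ✓



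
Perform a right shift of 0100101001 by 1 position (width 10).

Original: 0100101001 (decimal 297)
Shift right by 1 position
Drop the 1 low bit; fill with zero on the left
Result: 0010010100 (decimal 148)
Equivalent: 297 >> 1 = 297 ÷ 2^1 = 148



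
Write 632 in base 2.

Using repeated division by 2:
632 ÷ 2 = 316 remainder 0
316 ÷ 2 = 158 remainder 0
158 ÷ 2 = 79 remainder 0
79 ÷ 2 = 39 remainder 1
39 ÷ 2 = 19 remainder 1
19 ÷ 2 = 9 remainder 1
9 ÷ 2 = 4 remainder 1
4 ÷ 2 = 2 remainder 0
2 ÷ 2 = 1 remainder 0
1 ÷ 2 = 0 remainder 1
Reading remainders bottom to top: 1001111000



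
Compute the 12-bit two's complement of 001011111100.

Original: 001011111100
Step 1 - Invert all bits: 110100000011
Step 2 - Add 1: 110100000100
Verification: 001011111100 + 110100000100 = 1000000000000; discarding the end carry (carry out of the top bit) leaves the 12-bit value 000000000000, as required for x + (-x)



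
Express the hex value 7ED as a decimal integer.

Expand by place value (powers of 16):
Digit values: E = 14, D = 13
7ED = 7 × 16^2 + 14 × 16^1 + 13 × 16^0
= 7 × 256 + 14 × 16 + 13 × 1
= 1792 + 224 + 13
= 2029



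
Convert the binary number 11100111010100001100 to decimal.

Sum of powers of 2 for each 1-bit:
2^2 + 2^3 + 2^8 + 2^10 + 2^12 + 2^13 + 2^14 + 2^17 + 2^18 + 2^19
= 4 + 8 + 256 + 1024 + 4096 + 8192 + 16384 + 131072 + 262144 + 524288
= 947468



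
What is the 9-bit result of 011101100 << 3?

Original: 011101100 (decimal 236)
Shift left by 3 positions
Append 3 zeros on the right and drop the 3 high bits that overflow the 9-bit width
Result: 101100000 (decimal 352)
Equivalent: 236 << 3 = 236 × 2^3 = 1888, truncated to 9 bits = 352



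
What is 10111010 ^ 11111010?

XOR: 1 when bits differ
  10111010
^ 11111010
----------
  01000000
Decimal: 186 ^ 250 = 64



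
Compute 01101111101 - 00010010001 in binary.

Method 1 - Direct subtraction (column by column from the right: bit − bit − borrow-in; if negative, add 2 and borrow 1 from the next column):
borrow: 00100000000
        01101111101
-       00010010001
-------------------
        01011101100

Method 2 - Add two's complement:
Two's complement of 00010010001: invert → 11101101110, add 1 → 11101101111
  01101111101
+ 11101101111
-------------
 101011101100  (end carry out of the top bit = 1)
Discarding the end carry: 01011101100
Decimal check:
  01101111101 = 512 + 256 + 64 + 32 + 16 + 8 + 4 + 1 = 893
  00010010001 = 128 + 16 + 1 = 145
  893 - 145 = 748, and 01011101100 = 512 + 128 + 64 + 32 + 8 + 4 = 748 ✓



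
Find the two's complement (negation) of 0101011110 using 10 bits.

Original: 0101011110
Step 1 - Invert all bits: 1010100001
Step 2 - Add 1: 1010100010
Verification: 0101011110 + 1010100010 = 10000000000; discarding the end carry (carry out of the top bit) leaves the 10-bit value 0000000000, as required for x + (-x)



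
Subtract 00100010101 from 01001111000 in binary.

Method 1 - Direct subtraction (column by column from the right: bit − bit − borrow-in; if negative, add 2 and borrow 1 from the next column):
borrow: 01000001110
        01001111000
-       00100010101
-------------------
        00101100011

Method 2 - Add two's complement:
Two's complement of 00100010101: invert → 11011101010, add 1 → 11011101011
  01001111000
+ 11011101011
-------------
 100101100011  (end carry out of the top bit = 1)
Discarding the end carry: 00101100011
Decimal check:
  01001111000 = 512 + 64 + 32 + 16 + 8 = 632
  00100010101 = 256 + 16 + 4 + 1 = 277
  632 - 277 = 355, and 00101100011 = 256 + 64 + 32 + 2 + 1 = 355 ✓



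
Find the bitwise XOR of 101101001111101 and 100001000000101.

XOR: 1 when bits differ
  101101001111101
^ 100001000000101
-----------------
  001100001111000
Decimal: 23165 ^ 16901 = 6264



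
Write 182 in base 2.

Using repeated division by 2:
182 ÷ 2 = 91 remainder 0
91 ÷ 2 = 45 remainder 1
45 ÷ 2 = 22 remainder 1
22 ÷ 2 = 11 remainder 0
11 ÷ 2 = 5 remainder 1
5 ÷ 2 = 2 remainder 1
2 ÷ 2 = 1 remainder 0
1 ÷ 2 = 0 remainder 1
Reading remainders bottom to top: 10110110



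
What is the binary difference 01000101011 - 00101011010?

Method 1 - Direct subtraction (column by column from the right: bit − bit − borrow-in; if negative, add 2 and borrow 1 from the next column):
borrow: 01110100000
        01000101011
-       00101011010
-------------------
        00011010001

Method 2 - Add two's complement:
Two's complement of 00101011010: invert → 11010100101, add 1 → 11010100110
  01000101011
+ 11010100110
-------------
 100011010001  (end carry out of the top bit = 1)
Discarding the end carry: 00011010001
Decimal check:
  01000101011 = 512 + 32 + 8 + 2 + 1 = 555
  00101011010 = 256 + 64 + 16 + 8 + 2 = 346
  555 - 346 = 209, and 00011010001 = 128 + 64 + 16 + 1 = 209 ✓



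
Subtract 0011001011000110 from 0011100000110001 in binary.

Method 1 - Direct subtraction (column by column from the right: bit − bit − borrow-in; if negative, add 2 and borrow 1 from the next column):
borrow: 0000111110011100
        0011100000110001
-       0011001011000110
------------------------
        0000010101101011

Method 2 - Add two's complement:
Two's complement of 0011001011000110: invert → 1100110100111001, add 1 → 1100110100111010
  0011100000110001
+ 1100110100111010
------------------
 10000010101101011  (end carry out of the top bit = 1)
Discarding the end carry: 0000010101101011
Decimal check:
  0011100000110001 = 8192 + 4096 + 2048 + 32 + 16 + 1 = 14385
  0011001011000110 = 8192 + 4096 + 512 + 128 + 64 + 4 + 2 = 12998
  14385 - 12998 = 1387, and 0000010101101011 = 1024 + 256 + 64 + 32 + 8 + 2 + 1 = 1387 ✓



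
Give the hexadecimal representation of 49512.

Using repeated division by 16 (digits 10–15 are A–F):
49512 ÷ 16 = 3094 remainder 8
3094 ÷ 16 = 193 remainder 6
193 ÷ 16 = 12 remainder 1
12 ÷ 16 = 0 remainder 12 (C)
Reading remainders bottom to top: C168



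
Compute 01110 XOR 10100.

XOR: 1 when bits differ
  01110
^ 10100
-------
  11010
Decimal: 14 ^ 20 = 26



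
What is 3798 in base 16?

Using repeated division by 16 (digits 10–15 are A–F):
3798 ÷ 16 = 237 remainder 6
237 ÷ 16 = 14 remainder 13 (D)
14 ÷ 16 = 0 remainder 14 (E)
Reading remainders bottom to top: ED6



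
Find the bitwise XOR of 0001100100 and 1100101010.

XOR: 1 when bits differ
  0001100100
^ 1100101010
------------
  1101001110
Decimal: 100 ^ 810 = 846



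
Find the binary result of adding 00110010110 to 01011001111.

Add column by column from the right: bit + bit + carry-in; write the sum mod 2, carry 1 when the sum is 2 or 3.
carry:  11100111100
        00110010110
+       01011001111
-------------------
       010001100101
(the carry out of the leftmost column, 0, becomes the leading bit)
Decimal check:
  00110010110 = 256 + 128 + 16 + 4 + 2 = 406
  01011001111 = 512 + 128 + 64 + 8 + 4 + 2 + 1 = 719
  406 + 719 = 1125, and 010001100101 = 1024 + 64 + 32 + 4 + 1 = 1125 ✓



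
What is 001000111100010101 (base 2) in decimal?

Sum of powers of 2 for each 1-bit:
2^0 + 2^2 + 2^4 + 2^8 + 2^9 + 2^10 + 2^11 + 2^15
= 1 + 4 + 16 + 256 + 512 + 1024 + 2048 + 32768
= 36629



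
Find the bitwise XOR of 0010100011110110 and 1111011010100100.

XOR: 1 when bits differ
  0010100011110110
^ 1111011010100100
------------------
  1101111001010010
Decimal: 10486 ^ 63140 = 56914



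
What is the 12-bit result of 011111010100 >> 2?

Original: 011111010100 (decimal 2004)
Shift right by 2 positions
Drop the 2 low bits; fill with zeros on the left
Result: 000111110101 (decimal 501)
Equivalent: 2004 >> 2 = 2004 ÷ 2^2 = 501



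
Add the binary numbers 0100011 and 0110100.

Add column by column from the right: bit + bit + carry-in; write the sum mod 2, carry 1 when the sum is 2 or 3.
carry:  1000000
        0100011
+       0110100
---------------
       01010111
(the carry out of the leftmost column, 0, becomes the leading bit)
Decimal check:
  0100011 = 32 + 2 + 1 = 35
  0110100 = 32 + 16 + 4 = 52
  35 + 52 = 87, and 01010111 = 64 + 16 + 4 + 2 + 1 = 87 ✓



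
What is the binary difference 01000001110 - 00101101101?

Method 1 - Direct subtraction (column by column from the right: bit − bit − borrow-in; if negative, add 2 and borrow 1 from the next column):
borrow: 01111000010
        01000001110
-       00101101101
-------------------
        00010100001

Method 2 - Add two's complement:
Two's complement of 00101101101: invert → 11010010010, add 1 → 11010010011
  01000001110
+ 11010010011
-------------
 100010100001  (end carry out of the top bit = 1)
Discarding the end carry: 00010100001
Decimal check:
  01000001110 = 512 + 8 + 4 + 2 = 526
  00101101101 = 256 + 64 + 32 + 8 + 4 + 1 = 365
  526 - 365 = 161, and 00010100001 = 128 + 32 + 1 = 161 ✓

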